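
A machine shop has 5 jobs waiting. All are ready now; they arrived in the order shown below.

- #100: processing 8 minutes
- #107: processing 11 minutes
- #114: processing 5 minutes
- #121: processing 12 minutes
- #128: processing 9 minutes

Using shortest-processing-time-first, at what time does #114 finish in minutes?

5

SPT (increasing processing time): #114 #100 #128 #107 #121.
#114: 0→5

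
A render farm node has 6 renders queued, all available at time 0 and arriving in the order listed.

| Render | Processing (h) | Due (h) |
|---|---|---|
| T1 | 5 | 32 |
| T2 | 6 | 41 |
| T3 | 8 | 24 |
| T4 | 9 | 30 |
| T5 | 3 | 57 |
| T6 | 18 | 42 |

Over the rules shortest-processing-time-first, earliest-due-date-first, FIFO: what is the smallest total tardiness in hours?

SPT (increasing processing time): T5 T1 T2 T3 T4 T6.
T5: 0→3, due 57, tardiness 0
T1: 3→8, due 32, tardiness 0
T2: 8→14, due 41, tardiness 0
T3: 14→22, due 24, tardiness 0
T4: 22→31, due 30, tardiness 1
T6: 31→49, due 42, tardiness 7
Sum = 0+0+0+0+1+7 = 8.
EDD (increasing due date): T3 T4 T1 T2 T6 T5.
T3: 0→8, due 24, tardiness 0
T4: 8→17, due 30, tardiness 0
T1: 17→22, due 32, tardiness 0
T2: 22→28, due 41, tardiness 0
T6: 28→46, due 42, tardiness 4
T5: 46→49, due 57, tardiness 0
Sum = 0+0+0+0+4+0 = 4.
FIFO (arrival order): T1 T2 T3 T4 T5 T6.
T1: 0→5, due 32, tardiness 0
T2: 5→11, due 41, tardiness 0
T3: 11→19, due 24, tardiness 0
T4: 19→28, due 30, tardiness 0
T5: 28→31, due 57, tardiness 0
T6: 31→49, due 42, tardiness 7
Sum = 0+0+0+0+0+7 = 7.
SPT 8, EDD 4, FIFO 7 → minimum 4.

4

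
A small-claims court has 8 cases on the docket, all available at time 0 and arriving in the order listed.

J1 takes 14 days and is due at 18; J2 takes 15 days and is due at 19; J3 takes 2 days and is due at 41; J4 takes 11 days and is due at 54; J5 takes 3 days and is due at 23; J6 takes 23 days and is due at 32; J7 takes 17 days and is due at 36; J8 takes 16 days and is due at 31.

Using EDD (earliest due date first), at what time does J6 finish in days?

71

EDD (increasing due date): J1 J2 J5 J8 J6 J7 J3 J4.
J1: 0→14
J2: 14→29
J5: 29→32
J8: 32→48
J6: 48→71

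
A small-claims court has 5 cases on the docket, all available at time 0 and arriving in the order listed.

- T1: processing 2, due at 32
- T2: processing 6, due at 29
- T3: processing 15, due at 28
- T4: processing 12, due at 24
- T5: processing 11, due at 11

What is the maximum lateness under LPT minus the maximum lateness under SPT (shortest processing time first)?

LPT (decreasing processing time): T3 T4 T5 T2 T1.
T3: 0→15, due 28, lateness -13
T4: 15→27, due 24, lateness 3
T5: 27→38, due 11, lateness 27
T2: 38→44, due 29, lateness 15
T1: 44→46, due 32, lateness 14
Maximum = 27.
SPT (increasing processing time): T1 T2 T5 T4 T3.
T1: 0→2, due 32, lateness -30
T2: 2→8, due 29, lateness -21
T5: 8→19, due 11, lateness 8
T4: 19→31, due 24, lateness 7
T3: 31→46, due 28, lateness 18
Maximum = 18.
Difference = 27 − 18 = 9.

9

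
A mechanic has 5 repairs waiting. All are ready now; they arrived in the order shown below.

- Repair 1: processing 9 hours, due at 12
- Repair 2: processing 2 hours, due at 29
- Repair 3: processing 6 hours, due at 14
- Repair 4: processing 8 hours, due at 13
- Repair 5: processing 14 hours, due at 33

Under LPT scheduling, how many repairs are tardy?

4

LPT (decreasing processing time): Repair 5 Repair 1 Repair 4 Repair 3 Repair 2.
Repair 5: 0→14, due 33, tardiness 0
Repair 1: 14→23, due 12, tardiness 11
Repair 4: 23→31, due 13, tardiness 18
Repair 3: 31→37, due 14, tardiness 23
Repair 2: 37→39, due 29, tardiness 10
Late repairs: 4.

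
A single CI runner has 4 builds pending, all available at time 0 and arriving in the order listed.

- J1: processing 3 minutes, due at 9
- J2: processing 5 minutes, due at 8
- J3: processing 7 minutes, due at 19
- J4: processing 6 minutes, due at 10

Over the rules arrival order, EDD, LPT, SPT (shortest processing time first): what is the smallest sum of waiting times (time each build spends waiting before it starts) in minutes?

25

FIFO (arrival order): J1 J2 J3 J4.
J1: waits 0, runs 0→3
J2: waits 3, runs 3→8
J3: waits 8, runs 8→15
J4: waits 15, runs 15→21
Sum = 0+3+8+15 = 26.
EDD (increasing due date): J2 J1 J4 J3.
J2: waits 0, runs 0→5
J1: waits 5, runs 5→8
J4: waits 8, runs 8→14
J3: waits 14, runs 14→21
Sum = 0+5+8+14 = 27.
LPT (decreasing processing time): J3 J4 J2 J1.
J3: waits 0, runs 0→7
J4: waits 7, runs 7→13
J2: waits 13, runs 13→18
J1: waits 18, runs 18→21
Sum = 0+7+13+18 = 38.
SPT (increasing processing time): J1 J2 J4 J3.
J1: waits 0, runs 0→3
J2: waits 3, runs 3→8
J4: waits 8, runs 8→14
J3: waits 14, runs 14→21
Sum = 0+3+8+14 = 25.
FIFO 26, EDD 27, LPT 38, SPT 25 → minimum 25.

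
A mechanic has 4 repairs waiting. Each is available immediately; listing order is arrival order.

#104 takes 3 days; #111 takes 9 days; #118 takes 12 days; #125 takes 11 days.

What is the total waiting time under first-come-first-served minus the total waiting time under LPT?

-28

FIFO (arrival order): #104 #111 #118 #125.
#104: waits 0, runs 0→3
#111: waits 3, runs 3→12
#118: waits 12, runs 12→24
#125: waits 24, runs 24→35
Sum = 0+3+12+24 = 39.
LPT (decreasing processing time): #118 #125 #111 #104.
#118: waits 0, runs 0→12
#125: waits 12, runs 12→23
#111: waits 23, runs 23→32
#104: waits 32, runs 32→35
Sum = 0+12+23+32 = 67.
Difference = 39 − 67 = -28.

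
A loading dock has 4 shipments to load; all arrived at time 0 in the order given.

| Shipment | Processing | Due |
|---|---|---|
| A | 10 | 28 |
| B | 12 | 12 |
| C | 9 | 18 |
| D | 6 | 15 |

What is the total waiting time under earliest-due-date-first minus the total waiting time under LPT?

-8

EDD (increasing due date): B D C A.
B: waits 0, runs 0→12
D: waits 12, runs 12→18
C: waits 18, runs 18→27
A: waits 27, runs 27→37
Sum = 0+12+18+27 = 57.
LPT (decreasing processing time): B A C D.
B: waits 0, runs 0→12
A: waits 12, runs 12→22
C: waits 22, runs 22→31
D: waits 31, runs 31→37
Sum = 0+12+22+31 = 65.
Difference = 57 − 65 = -8.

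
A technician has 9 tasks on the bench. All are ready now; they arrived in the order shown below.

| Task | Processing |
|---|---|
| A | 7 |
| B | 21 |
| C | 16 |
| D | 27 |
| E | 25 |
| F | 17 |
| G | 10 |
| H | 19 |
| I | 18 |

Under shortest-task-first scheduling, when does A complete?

SPT (increasing processing time): A G C F I H B E D.
A: 0→7

7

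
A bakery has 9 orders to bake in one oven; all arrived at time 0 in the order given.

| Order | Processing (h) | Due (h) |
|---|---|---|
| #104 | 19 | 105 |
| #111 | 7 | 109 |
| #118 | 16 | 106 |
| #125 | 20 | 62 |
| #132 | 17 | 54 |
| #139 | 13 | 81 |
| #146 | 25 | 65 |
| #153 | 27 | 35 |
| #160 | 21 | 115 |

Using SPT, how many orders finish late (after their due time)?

3

SPT (increasing processing time): #111 #139 #118 #132 #104 #125 #160 #146 #153.
#111: 0→7, due 109, tardiness 0
#139: 7→20, due 81, tardiness 0
#118: 20→36, due 106, tardiness 0
#132: 36→53, due 54, tardiness 0
#104: 53→72, due 105, tardiness 0
#125: 72→92, due 62, tardiness 30
#160: 92→113, due 115, tardiness 0
#146: 113→138, due 65, tardiness 73
#153: 138→165, due 35, tardiness 130
Late orders: 3.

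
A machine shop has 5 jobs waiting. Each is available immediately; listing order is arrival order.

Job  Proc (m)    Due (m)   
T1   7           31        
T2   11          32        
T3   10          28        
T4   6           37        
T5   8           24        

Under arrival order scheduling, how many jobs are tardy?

1

FIFO (arrival order): T1 T2 T3 T4 T5.
T1: 0→7, due 31, tardiness 0
T2: 7→18, due 32, tardiness 0
T3: 18→28, due 28, tardiness 0
T4: 28→34, due 37, tardiness 0
T5: 34→42, due 24, tardiness 18
Late jobs: 1.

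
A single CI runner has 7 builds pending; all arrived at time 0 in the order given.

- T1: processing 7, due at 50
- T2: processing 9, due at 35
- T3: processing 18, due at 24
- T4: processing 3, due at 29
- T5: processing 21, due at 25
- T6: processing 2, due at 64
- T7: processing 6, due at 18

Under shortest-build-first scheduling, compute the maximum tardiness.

41

SPT (increasing processing time): T6 T4 T7 T1 T2 T3 T5.
T6: 0→2, due 64, tardiness 0
T4: 2→5, due 29, tardiness 0
T7: 5→11, due 18, tardiness 0
T1: 11→18, due 50, tardiness 0
T2: 18→27, due 35, tardiness 0
T3: 27→45, due 24, tardiness 21
T5: 45→66, due 25, tardiness 41
Maximum = 41.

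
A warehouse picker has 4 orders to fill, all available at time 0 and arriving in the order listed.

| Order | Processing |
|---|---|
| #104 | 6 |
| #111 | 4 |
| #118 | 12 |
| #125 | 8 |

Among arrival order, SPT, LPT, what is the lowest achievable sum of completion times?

FIFO (arrival order): #104 #111 #118 #125.
#104: 0→6
#111: 6→10
#118: 10→22
#125: 22→30
Sum = 6+10+22+30 = 68.
SPT (increasing processing time): #111 #104 #125 #118.
#111: 0→4
#104: 4→10
#125: 10→18
#118: 18→30
Sum = 4+10+18+30 = 62.
LPT (decreasing processing time): #118 #125 #104 #111.
#118: 0→12
#125: 12→20
#104: 20→26
#111: 26→30
Sum = 12+20+26+30 = 88.
FIFO 68, SPT 62, LPT 88 → minimum 62.

62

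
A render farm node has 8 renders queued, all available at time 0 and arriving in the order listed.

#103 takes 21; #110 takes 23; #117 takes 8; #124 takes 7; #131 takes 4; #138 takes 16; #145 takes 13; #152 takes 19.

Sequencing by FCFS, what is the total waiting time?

FIFO (arrival order): #103 #110 #117 #124 #131 #138 #145 #152.
#103: waits 0, runs 0→21
#110: waits 21, runs 21→44
#117: waits 44, runs 44→52
#124: waits 52, runs 52→59
#131: waits 59, runs 59→63
#138: waits 63, runs 63→79
#145: waits 79, runs 79→92
#152: waits 92, runs 92→111
Sum = 0+21+44+52+59+63+79+92 = 410.

410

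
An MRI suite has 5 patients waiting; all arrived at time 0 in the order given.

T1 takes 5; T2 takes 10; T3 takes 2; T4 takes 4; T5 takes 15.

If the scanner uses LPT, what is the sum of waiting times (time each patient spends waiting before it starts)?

104

LPT (decreasing processing time): T5 T2 T1 T4 T3.
T5: waits 0, runs 0→15
T2: waits 15, runs 15→25
T1: waits 25, runs 25→30
T4: waits 30, runs 30→34
T3: waits 34, runs 34→36
Sum = 0+15+25+30+34 = 104.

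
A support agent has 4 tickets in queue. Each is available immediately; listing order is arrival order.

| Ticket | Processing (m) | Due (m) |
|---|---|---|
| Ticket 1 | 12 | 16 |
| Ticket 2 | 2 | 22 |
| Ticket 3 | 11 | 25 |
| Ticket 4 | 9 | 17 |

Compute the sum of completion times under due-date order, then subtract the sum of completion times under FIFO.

EDD (increasing due date): Ticket 1 Ticket 4 Ticket 2 Ticket 3.
Ticket 1: 0→12
Ticket 4: 12→21
Ticket 2: 21→23
Ticket 3: 23→34
Sum = 12+21+23+34 = 90.
FIFO (arrival order): Ticket 1 Ticket 2 Ticket 3 Ticket 4.
Ticket 1: 0→12
Ticket 2: 12→14
Ticket 3: 14→25
Ticket 4: 25→34
Sum = 12+14+25+34 = 85.
Difference = 90 − 85 = 5.

5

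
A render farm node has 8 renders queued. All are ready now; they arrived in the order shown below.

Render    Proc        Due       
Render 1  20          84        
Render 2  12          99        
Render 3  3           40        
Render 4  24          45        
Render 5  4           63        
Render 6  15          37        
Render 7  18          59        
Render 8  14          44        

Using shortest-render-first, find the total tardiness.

85

SPT (increasing processing time): Render 3 Render 5 Render 2 Render 8 Render 6 Render 7 Render 1 Render 4.
Render 3: 0→3, due 40, tardiness 0
Render 5: 3→7, due 63, tardiness 0
Render 2: 7→19, due 99, tardiness 0
Render 8: 19→33, due 44, tardiness 0
Render 6: 33→48, due 37, tardiness 11
Render 7: 48→66, due 59, tardiness 7
Render 1: 66→86, due 84, tardiness 2
Render 4: 86→110, due 45, tardiness 65
Sum = 0+0+0+0+11+7+2+65 = 85.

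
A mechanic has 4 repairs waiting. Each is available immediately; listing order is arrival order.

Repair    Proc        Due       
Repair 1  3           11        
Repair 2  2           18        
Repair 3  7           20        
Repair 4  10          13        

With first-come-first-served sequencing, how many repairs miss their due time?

1

FIFO (arrival order): Repair 1 Repair 2 Repair 3 Repair 4.
Repair 1: 0→3, due 11, tardiness 0
Repair 2: 3→5, due 18, tardiness 0
Repair 3: 5→12, due 20, tardiness 0
Repair 4: 12→22, due 13, tardiness 9
Late repairs: 1.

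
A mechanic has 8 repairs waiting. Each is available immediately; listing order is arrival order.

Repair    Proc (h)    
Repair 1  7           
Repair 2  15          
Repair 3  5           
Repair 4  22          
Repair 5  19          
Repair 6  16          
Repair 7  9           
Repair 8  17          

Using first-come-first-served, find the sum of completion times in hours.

460

FIFO (arrival order): Repair 1 Repair 2 Repair 3 Repair 4 Repair 5 Repair 6 Repair 7 Repair 8.
Repair 1: 0→7
Repair 2: 7→22
Repair 3: 22→27
Repair 4: 27→49
Repair 5: 49→68
Repair 6: 68→84
Repair 7: 84→93
Repair 8: 93→110
Sum = 7+22+27+49+68+84+93+110 = 460.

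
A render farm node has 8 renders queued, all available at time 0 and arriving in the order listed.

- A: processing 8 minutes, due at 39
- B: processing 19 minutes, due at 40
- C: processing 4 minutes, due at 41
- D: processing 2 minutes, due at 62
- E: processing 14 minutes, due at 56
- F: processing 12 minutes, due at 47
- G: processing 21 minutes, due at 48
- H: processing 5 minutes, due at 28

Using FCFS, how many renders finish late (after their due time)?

FIFO (arrival order): A B C D E F G H.
A: 0→8, due 39, tardiness 0
B: 8→27, due 40, tardiness 0
C: 27→31, due 41, tardiness 0
D: 31→33, due 62, tardiness 0
E: 33→47, due 56, tardiness 0
F: 47→59, due 47, tardiness 12
G: 59→80, due 48, tardiness 32
H: 80→85, due 28, tardiness 57
Late renders: 3.

3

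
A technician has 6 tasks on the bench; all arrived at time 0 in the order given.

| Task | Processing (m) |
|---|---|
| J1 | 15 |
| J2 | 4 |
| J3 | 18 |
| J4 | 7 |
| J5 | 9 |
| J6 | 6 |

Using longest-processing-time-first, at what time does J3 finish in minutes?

LPT (decreasing processing time): J3 J1 J5 J4 J6 J2.
J3: 0→18

18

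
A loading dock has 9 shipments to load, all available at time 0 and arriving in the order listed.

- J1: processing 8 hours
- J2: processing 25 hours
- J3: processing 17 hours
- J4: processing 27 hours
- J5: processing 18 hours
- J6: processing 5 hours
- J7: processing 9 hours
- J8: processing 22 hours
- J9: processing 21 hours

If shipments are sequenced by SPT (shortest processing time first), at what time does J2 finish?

125

SPT (increasing processing time): J6 J1 J7 J3 J5 J9 J8 J2 J4.
J6: 0→5
J1: 5→13
J7: 13→22
J3: 22→39
J5: 39→57
J9: 57→78
J8: 78→100
J2: 100→125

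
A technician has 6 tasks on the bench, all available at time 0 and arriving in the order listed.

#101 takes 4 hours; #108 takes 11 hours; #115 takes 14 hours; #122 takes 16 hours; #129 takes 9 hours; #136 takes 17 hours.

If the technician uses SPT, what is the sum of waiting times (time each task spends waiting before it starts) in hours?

133

SPT (increasing processing time): #101 #129 #108 #115 #122 #136.
#101: waits 0, runs 0→4
#129: waits 4, runs 4→13
#108: waits 13, runs 13→24
#115: waits 24, runs 24→38
#122: waits 38, runs 38→54
#136: waits 54, runs 54→71
Sum = 0+4+13+24+38+54 = 133.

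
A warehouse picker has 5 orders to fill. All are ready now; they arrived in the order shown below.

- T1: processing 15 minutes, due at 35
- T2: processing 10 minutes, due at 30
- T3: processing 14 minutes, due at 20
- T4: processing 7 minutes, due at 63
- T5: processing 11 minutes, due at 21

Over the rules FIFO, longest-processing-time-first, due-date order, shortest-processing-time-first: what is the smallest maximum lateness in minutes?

15

FIFO (arrival order): T1 T2 T3 T4 T5.
T1: 0→15, due 35, lateness -20
T2: 15→25, due 30, lateness -5
T3: 25→39, due 20, lateness 19
T4: 39→46, due 63, lateness -17
T5: 46→57, due 21, lateness 36
Maximum = 36.
LPT (decreasing processing time): T1 T3 T5 T2 T4.
T1: 0→15, due 35, lateness -20
T3: 15→29, due 20, lateness 9
T5: 29→40, due 21, lateness 19
T2: 40→50, due 30, lateness 20
T4: 50→57, due 63, lateness -6
Maximum = 20.
EDD (increasing due date): T3 T5 T2 T1 T4.
T3: 0→14, due 20, lateness -6
T5: 14→25, due 21, lateness 4
T2: 25→35, due 30, lateness 5
T1: 35→50, due 35, lateness 15
T4: 50→57, due 63, lateness -6
Maximum = 15.
SPT (increasing processing time): T4 T2 T5 T3 T1.
T4: 0→7, due 63, lateness -56
T2: 7→17, due 30, lateness -13
T5: 17→28, due 21, lateness 7
T3: 28→42, due 20, lateness 22
T1: 42→57, due 35, lateness 22
Maximum = 22.
FIFO 36, LPT 20, EDD 15, SPT 22 → minimum 15.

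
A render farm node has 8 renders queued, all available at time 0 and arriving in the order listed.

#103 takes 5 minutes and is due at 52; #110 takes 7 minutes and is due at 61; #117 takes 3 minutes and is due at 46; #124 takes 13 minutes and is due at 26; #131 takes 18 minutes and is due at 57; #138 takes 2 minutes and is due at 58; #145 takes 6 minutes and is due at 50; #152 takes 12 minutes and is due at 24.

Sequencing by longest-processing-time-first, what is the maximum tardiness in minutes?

LPT (decreasing processing time): #131 #124 #152 #110 #145 #103 #117 #138.
#131: 0→18, due 57, tardiness 0
#124: 18→31, due 26, tardiness 5
#152: 31→43, due 24, tardiness 19
#110: 43→50, due 61, tardiness 0
#145: 50→56, due 50, tardiness 6
#103: 56→61, due 52, tardiness 9
#117: 61→64, due 46, tardiness 18
#138: 64→66, due 58, tardiness 8
Maximum = 19.

19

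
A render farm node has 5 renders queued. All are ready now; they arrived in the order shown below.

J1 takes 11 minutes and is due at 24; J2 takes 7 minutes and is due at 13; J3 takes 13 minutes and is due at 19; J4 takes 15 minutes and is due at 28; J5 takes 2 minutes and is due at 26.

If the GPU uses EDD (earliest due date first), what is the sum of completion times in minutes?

139

EDD (increasing due date): J2 J3 J1 J5 J4.
J2: 0→7
J3: 7→20
J1: 20→31
J5: 31→33
J4: 33→48
Sum = 7+20+31+33+48 = 139.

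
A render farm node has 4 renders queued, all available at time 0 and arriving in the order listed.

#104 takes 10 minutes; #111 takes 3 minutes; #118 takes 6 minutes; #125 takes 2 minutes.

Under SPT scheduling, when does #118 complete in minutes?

11

SPT (increasing processing time): #125 #111 #118 #104.
#125: 0→2
#111: 2→5
#118: 5→11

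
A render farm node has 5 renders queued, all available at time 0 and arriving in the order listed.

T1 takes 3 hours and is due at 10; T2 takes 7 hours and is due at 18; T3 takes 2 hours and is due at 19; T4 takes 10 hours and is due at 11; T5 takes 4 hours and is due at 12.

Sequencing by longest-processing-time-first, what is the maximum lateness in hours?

LPT (decreasing processing time): T4 T2 T5 T1 T3.
T4: 0→10, due 11, lateness -1
T2: 10→17, due 18, lateness -1
T5: 17→21, due 12, lateness 9
T1: 21→24, due 10, lateness 14
T3: 24→26, due 19, lateness 7
Maximum = 14.

14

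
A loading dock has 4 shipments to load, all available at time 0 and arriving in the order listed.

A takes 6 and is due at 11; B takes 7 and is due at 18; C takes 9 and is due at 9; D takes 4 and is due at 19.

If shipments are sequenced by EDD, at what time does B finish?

22

EDD (increasing due date): C A B D.
C: 0→9
A: 9→15
B: 15→22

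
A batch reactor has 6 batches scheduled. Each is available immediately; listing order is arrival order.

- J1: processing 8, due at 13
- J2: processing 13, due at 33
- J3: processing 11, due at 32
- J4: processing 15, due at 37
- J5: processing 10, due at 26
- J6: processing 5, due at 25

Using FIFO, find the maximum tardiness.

FIFO (arrival order): J1 J2 J3 J4 J5 J6.
J1: 0→8, due 13, tardiness 0
J2: 8→21, due 33, tardiness 0
J3: 21→32, due 32, tardiness 0
J4: 32→47, due 37, tardiness 10
J5: 47→57, due 26, tardiness 31
J6: 57→62, due 25, tardiness 37
Maximum = 37.

37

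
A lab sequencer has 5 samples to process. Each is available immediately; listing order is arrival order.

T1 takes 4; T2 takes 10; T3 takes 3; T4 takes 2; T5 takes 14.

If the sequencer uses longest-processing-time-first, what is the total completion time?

130

LPT (decreasing processing time): T5 T2 T1 T3 T4.
T5: 0→14
T2: 14→24
T1: 24→28
T3: 28→31
T4: 31→33
Sum = 14+24+28+31+33 = 130.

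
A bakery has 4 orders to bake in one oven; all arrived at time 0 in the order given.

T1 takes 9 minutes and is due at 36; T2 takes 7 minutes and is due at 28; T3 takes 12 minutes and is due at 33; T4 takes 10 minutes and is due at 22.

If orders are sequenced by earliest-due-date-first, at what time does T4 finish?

EDD (increasing due date): T4 T2 T3 T1.
T4: 0→10

10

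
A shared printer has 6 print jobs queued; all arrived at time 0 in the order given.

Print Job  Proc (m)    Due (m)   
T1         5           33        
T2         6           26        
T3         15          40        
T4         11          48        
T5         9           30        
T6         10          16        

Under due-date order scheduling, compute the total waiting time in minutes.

126

EDD (increasing due date): T6 T2 T5 T1 T3 T4.
T6: waits 0, runs 0→10
T2: waits 10, runs 10→16
T5: waits 16, runs 16→25
T1: waits 25, runs 25→30
T3: waits 30, runs 30→45
T4: waits 45, runs 45→56
Sum = 0+10+16+25+30+45 = 126.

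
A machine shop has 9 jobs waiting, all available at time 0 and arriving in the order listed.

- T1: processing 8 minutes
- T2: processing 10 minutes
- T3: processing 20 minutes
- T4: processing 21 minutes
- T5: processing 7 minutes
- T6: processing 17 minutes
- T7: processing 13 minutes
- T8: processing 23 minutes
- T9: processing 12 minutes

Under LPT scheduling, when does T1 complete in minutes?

124

LPT (decreasing processing time): T8 T4 T3 T6 T7 T9 T2 T1 T5.
T8: 0→23
T4: 23→44
T3: 44→64
T6: 64→81
T7: 81→94
T9: 94→106
T2: 106→116
T1: 116→124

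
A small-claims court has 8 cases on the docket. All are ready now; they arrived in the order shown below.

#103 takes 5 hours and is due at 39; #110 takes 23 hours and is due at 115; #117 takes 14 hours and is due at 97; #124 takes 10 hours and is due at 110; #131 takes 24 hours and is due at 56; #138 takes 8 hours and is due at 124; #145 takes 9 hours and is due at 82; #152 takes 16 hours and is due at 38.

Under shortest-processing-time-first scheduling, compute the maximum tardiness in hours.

53

SPT (increasing processing time): #103 #138 #145 #124 #117 #152 #110 #131.
#103: 0→5, due 39, tardiness 0
#138: 5→13, due 124, tardiness 0
#145: 13→22, due 82, tardiness 0
#124: 22→32, due 110, tardiness 0
#117: 32→46, due 97, tardiness 0
#152: 46→62, due 38, tardiness 24
#110: 62→85, due 115, tardiness 0
#131: 85→109, due 56, tardiness 53
Maximum = 53.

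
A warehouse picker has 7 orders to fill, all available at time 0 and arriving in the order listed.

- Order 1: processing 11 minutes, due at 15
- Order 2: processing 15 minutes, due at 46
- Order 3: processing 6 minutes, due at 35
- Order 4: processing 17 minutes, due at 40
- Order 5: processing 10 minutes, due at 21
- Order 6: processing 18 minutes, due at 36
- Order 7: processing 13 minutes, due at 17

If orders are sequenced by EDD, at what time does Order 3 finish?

40

EDD (increasing due date): Order 1 Order 7 Order 5 Order 3 Order 6 Order 4 Order 2.
Order 1: 0→11
Order 7: 11→24
Order 5: 24→34
Order 3: 34→40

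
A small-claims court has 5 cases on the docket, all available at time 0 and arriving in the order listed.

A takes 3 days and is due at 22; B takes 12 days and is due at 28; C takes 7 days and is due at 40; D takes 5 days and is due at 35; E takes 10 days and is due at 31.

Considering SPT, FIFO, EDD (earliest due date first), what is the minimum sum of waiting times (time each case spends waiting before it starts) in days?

SPT (increasing processing time): A D C E B.
A: waits 0, runs 0→3
D: waits 3, runs 3→8
C: waits 8, runs 8→15
E: waits 15, runs 15→25
B: waits 25, runs 25→37
Sum = 0+3+8+15+25 = 51.
FIFO (arrival order): A B C D E.
A: waits 0, runs 0→3
B: waits 3, runs 3→15
C: waits 15, runs 15→22
D: waits 22, runs 22→27
E: waits 27, runs 27→37
Sum = 0+3+15+22+27 = 67.
EDD (increasing due date): A B E D C.
A: waits 0, runs 0→3
B: waits 3, runs 3→15
E: waits 15, runs 15→25
D: waits 25, runs 25→30
C: waits 30, runs 30→37
Sum = 0+3+15+25+30 = 73.
SPT 51, FIFO 67, EDD 73 → minimum 51.

51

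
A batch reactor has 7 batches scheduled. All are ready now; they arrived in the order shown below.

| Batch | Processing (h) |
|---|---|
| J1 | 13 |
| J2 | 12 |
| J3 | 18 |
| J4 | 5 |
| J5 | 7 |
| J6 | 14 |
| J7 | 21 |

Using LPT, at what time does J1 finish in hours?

LPT (decreasing processing time): J7 J3 J6 J1 J2 J5 J4.
J7: 0→21
J3: 21→39
J6: 39→53
J1: 53→66

66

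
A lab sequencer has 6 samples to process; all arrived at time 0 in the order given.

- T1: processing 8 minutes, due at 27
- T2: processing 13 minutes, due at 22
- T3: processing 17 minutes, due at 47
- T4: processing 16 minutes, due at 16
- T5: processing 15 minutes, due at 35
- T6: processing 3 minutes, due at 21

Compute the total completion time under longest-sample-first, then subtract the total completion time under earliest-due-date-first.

66

LPT (decreasing processing time): T3 T4 T5 T2 T1 T6.
T3: 0→17
T4: 17→33
T5: 33→48
T2: 48→61
T1: 61→69
T6: 69→72
Sum = 17+33+48+61+69+72 = 300.
EDD (increasing due date): T4 T6 T2 T1 T5 T3.
T4: 0→16
T6: 16→19
T2: 19→32
T1: 32→40
T5: 40→55
T3: 55→72
Sum = 16+19+32+40+55+72 = 234.
Difference = 300 − 234 = 66.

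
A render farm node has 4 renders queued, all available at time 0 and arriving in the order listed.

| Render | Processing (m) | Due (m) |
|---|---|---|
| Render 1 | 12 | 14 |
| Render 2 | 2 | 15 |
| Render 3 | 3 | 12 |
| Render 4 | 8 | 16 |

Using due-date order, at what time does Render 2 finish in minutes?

EDD (increasing due date): Render 3 Render 1 Render 2 Render 4.
Render 3: 0→3
Render 1: 3→15
Render 2: 15→17

17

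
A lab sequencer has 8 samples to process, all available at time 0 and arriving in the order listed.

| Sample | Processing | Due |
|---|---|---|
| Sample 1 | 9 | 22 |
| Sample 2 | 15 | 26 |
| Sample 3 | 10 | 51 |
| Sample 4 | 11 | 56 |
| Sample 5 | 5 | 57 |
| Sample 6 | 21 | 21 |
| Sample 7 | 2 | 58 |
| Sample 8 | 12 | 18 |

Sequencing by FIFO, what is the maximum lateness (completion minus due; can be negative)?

67

FIFO (arrival order): Sample 1 Sample 2 Sample 3 Sample 4 Sample 5 Sample 6 Sample 7 Sample 8.
Sample 1: 0→9, due 22, lateness -13
Sample 2: 9→24, due 26, lateness -2
Sample 3: 24→34, due 51, lateness -17
Sample 4: 34→45, due 56, lateness -11
Sample 5: 45→50, due 57, lateness -7
Sample 6: 50→71, due 21, lateness 50
Sample 7: 71→73, due 58, lateness 15
Sample 8: 73→85, due 18, lateness 67
Maximum = 67.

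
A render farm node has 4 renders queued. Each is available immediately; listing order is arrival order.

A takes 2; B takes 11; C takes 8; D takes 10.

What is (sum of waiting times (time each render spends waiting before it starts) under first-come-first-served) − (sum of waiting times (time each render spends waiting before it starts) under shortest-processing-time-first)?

4

FIFO (arrival order): A B C D.
A: waits 0, runs 0→2
B: waits 2, runs 2→13
C: waits 13, runs 13→21
D: waits 21, runs 21→31
Sum = 0+2+13+21 = 36.
SPT (increasing processing time): A C D B.
A: waits 0, runs 0→2
C: waits 2, runs 2→10
D: waits 10, runs 10→20
B: waits 20, runs 20→31
Sum = 0+2+10+20 = 32.
Difference = 36 − 32 = 4.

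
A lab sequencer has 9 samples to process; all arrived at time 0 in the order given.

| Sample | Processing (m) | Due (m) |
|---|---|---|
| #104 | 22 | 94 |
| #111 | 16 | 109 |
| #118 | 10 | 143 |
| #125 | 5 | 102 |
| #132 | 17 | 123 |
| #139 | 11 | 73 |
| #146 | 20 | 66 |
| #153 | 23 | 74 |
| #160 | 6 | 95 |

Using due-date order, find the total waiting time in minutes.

573

EDD (increasing due date): #146 #139 #153 #104 #160 #125 #111 #132 #118.
#146: waits 0, runs 0→20
#139: waits 20, runs 20→31
#153: waits 31, runs 31→54
#104: waits 54, runs 54→76
#160: waits 76, runs 76→82
#125: waits 82, runs 82→87
#111: waits 87, runs 87→103
#132: waits 103, runs 103→120
#118: waits 120, runs 120→130
Sum = 0+20+31+54+76+82+87+103+120 = 573.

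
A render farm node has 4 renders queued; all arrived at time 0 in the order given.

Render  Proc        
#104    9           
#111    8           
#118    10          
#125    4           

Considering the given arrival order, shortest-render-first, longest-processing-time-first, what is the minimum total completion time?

68

FIFO (arrival order): #104 #111 #118 #125.
#104: 0→9
#111: 9→17
#118: 17→27
#125: 27→31
Sum = 9+17+27+31 = 84.
SPT (increasing processing time): #125 #111 #104 #118.
#125: 0→4
#111: 4→12
#104: 12→21
#118: 21→31
Sum = 4+12+21+31 = 68.
LPT (decreasing processing time): #118 #104 #111 #125.
#118: 0→10
#104: 10→19
#111: 19→27
#125: 27→31
Sum = 10+19+27+31 = 87.
FIFO 84, SPT 68, LPT 87 → minimum 68.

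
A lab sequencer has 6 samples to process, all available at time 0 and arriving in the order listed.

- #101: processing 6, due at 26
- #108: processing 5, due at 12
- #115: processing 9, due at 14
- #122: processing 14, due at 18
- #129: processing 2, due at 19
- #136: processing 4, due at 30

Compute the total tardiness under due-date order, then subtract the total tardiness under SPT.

EDD (increasing due date): #108 #115 #122 #129 #101 #136.
#108: 0→5, due 12, tardiness 0
#115: 5→14, due 14, tardiness 0
#122: 14→28, due 18, tardiness 10
#129: 28→30, due 19, tardiness 11
#101: 30→36, due 26, tardiness 10
#136: 36→40, due 30, tardiness 10
Sum = 0+0+10+11+10+10 = 41.
SPT (increasing processing time): #129 #136 #108 #101 #115 #122.
#129: 0→2, due 19, tardiness 0
#136: 2→6, due 30, tardiness 0
#108: 6→11, due 12, tardiness 0
#101: 11→17, due 26, tardiness 0
#115: 17→26, due 14, tardiness 12
#122: 26→40, due 18, tardiness 22
Sum = 0+0+0+0+12+22 = 34.
Difference = 41 − 34 = 7.

7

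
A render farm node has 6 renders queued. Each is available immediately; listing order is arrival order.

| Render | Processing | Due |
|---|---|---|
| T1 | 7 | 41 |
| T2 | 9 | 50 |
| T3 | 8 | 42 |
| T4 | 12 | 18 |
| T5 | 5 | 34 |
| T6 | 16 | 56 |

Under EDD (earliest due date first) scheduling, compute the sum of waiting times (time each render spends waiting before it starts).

EDD (increasing due date): T4 T5 T1 T3 T2 T6.
T4: waits 0, runs 0→12
T5: waits 12, runs 12→17
T1: waits 17, runs 17→24
T3: waits 24, runs 24→32
T2: waits 32, runs 32→41
T6: waits 41, runs 41→57
Sum = 0+12+17+24+32+41 = 126.

126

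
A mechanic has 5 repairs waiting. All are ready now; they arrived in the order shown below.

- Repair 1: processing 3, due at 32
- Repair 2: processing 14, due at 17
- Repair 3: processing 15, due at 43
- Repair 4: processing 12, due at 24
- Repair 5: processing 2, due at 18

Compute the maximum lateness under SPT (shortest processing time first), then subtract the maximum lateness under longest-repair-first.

-14

SPT (increasing processing time): Repair 5 Repair 1 Repair 4 Repair 2 Repair 3.
Repair 5: 0→2, due 18, lateness -16
Repair 1: 2→5, due 32, lateness -27
Repair 4: 5→17, due 24, lateness -7
Repair 2: 17→31, due 17, lateness 14
Repair 3: 31→46, due 43, lateness 3
Maximum = 14.
LPT (decreasing processing time): Repair 3 Repair 2 Repair 4 Repair 1 Repair 5.
Repair 3: 0→15, due 43, lateness -28
Repair 2: 15→29, due 17, lateness 12
Repair 4: 29→41, due 24, lateness 17
Repair 1: 41→44, due 32, lateness 12
Repair 5: 44→46, due 18, lateness 28
Maximum = 28.
Difference = 14 − 28 = -14.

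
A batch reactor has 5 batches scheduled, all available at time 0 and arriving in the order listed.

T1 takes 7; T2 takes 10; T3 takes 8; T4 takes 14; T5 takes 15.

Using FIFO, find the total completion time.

FIFO (arrival order): T1 T2 T3 T4 T5.
T1: 0→7
T2: 7→17
T3: 17→25
T4: 25→39
T5: 39→54
Sum = 7+17+25+39+54 = 142.

142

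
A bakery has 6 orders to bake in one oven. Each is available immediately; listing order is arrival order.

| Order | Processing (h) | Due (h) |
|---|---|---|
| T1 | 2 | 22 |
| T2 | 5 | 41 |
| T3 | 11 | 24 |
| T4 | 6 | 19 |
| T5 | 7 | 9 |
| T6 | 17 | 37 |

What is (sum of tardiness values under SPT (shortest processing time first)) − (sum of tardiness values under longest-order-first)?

SPT (increasing processing time): T1 T2 T4 T5 T3 T6.
T1: 0→2, due 22, tardiness 0
T2: 2→7, due 41, tardiness 0
T4: 7→13, due 19, tardiness 0
T5: 13→20, due 9, tardiness 11
T3: 20→31, due 24, tardiness 7
T6: 31→48, due 37, tardiness 11
Sum = 0+0+0+11+7+11 = 29.
LPT (decreasing processing time): T6 T3 T5 T4 T2 T1.
T6: 0→17, due 37, tardiness 0
T3: 17→28, due 24, tardiness 4
T5: 28→35, due 9, tardiness 26
T4: 35→41, due 19, tardiness 22
T2: 41→46, due 41, tardiness 5
T1: 46→48, due 22, tardiness 26
Sum = 0+4+26+22+5+26 = 83.
Difference = 29 − 83 = -54.

-54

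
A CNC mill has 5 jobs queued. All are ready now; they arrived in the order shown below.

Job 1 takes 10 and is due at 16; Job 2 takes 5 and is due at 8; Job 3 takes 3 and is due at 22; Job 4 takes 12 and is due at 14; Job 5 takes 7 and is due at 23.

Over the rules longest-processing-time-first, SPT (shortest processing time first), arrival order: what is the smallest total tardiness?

32

LPT (decreasing processing time): Job 4 Job 1 Job 5 Job 2 Job 3.
Job 4: 0→12, due 14, tardiness 0
Job 1: 12→22, due 16, tardiness 6
Job 5: 22→29, due 23, tardiness 6
Job 2: 29→34, due 8, tardiness 26
Job 3: 34→37, due 22, tardiness 15
Sum = 0+6+6+26+15 = 53.
SPT (increasing processing time): Job 3 Job 2 Job 5 Job 1 Job 4.
Job 3: 0→3, due 22, tardiness 0
Job 2: 3→8, due 8, tardiness 0
Job 5: 8→15, due 23, tardiness 0
Job 1: 15→25, due 16, tardiness 9
Job 4: 25→37, due 14, tardiness 23
Sum = 0+0+0+9+23 = 32.
FIFO (arrival order): Job 1 Job 2 Job 3 Job 4 Job 5.
Job 1: 0→10, due 16, tardiness 0
Job 2: 10→15, due 8, tardiness 7
Job 3: 15→18, due 22, tardiness 0
Job 4: 18→30, due 14, tardiness 16
Job 5: 30→37, due 23, tardiness 14
Sum = 0+7+0+16+14 = 37.
LPT 53, SPT 32, FIFO 37 → minimum 32.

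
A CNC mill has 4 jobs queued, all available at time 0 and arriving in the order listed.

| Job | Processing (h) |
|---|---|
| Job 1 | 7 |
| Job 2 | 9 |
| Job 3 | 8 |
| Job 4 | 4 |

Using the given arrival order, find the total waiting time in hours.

47

FIFO (arrival order): Job 1 Job 2 Job 3 Job 4.
Job 1: waits 0, runs 0→7
Job 2: waits 7, runs 7→16
Job 3: waits 16, runs 16→24
Job 4: waits 24, runs 24→28
Sum = 0+7+16+24 = 47.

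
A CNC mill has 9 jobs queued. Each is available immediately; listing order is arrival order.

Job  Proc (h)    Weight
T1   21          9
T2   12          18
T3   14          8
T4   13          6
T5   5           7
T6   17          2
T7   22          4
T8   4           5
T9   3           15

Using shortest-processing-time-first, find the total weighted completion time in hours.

2607

SPT (increasing processing time): T9 T8 T5 T2 T4 T3 T6 T1 T7.
T9: finishes 3, weight 15, w·C = 45
T8: finishes 7, weight 5, w·C = 35
T5: finishes 12, weight 7, w·C = 84
T2: finishes 24, weight 18, w·C = 432
T4: finishes 37, weight 6, w·C = 222
T3: finishes 51, weight 8, w·C = 408
T6: finishes 68, weight 2, w·C = 136
T1: finishes 89, weight 9, w·C = 801
T7: finishes 111, weight 4, w·C = 444
Sum = 45+35+84+432+222+408+136+801+444 = 2607.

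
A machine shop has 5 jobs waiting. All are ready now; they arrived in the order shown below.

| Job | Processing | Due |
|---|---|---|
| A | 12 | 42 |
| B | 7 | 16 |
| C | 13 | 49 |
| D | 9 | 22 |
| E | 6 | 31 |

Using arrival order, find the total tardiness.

FIFO (arrival order): A B C D E.
A: 0→12, due 42, tardiness 0
B: 12→19, due 16, tardiness 3
C: 19→32, due 49, tardiness 0
D: 32→41, due 22, tardiness 19
E: 41→47, due 31, tardiness 16
Sum = 0+3+0+19+16 = 38.

38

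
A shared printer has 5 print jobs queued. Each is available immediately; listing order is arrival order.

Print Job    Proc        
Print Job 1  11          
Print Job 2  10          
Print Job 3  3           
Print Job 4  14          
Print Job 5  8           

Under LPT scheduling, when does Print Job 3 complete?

46

LPT (decreasing processing time): Print Job 4 Print Job 1 Print Job 2 Print Job 5 Print Job 3.
Print Job 4: 0→14
Print Job 1: 14→25
Print Job 2: 25→35
Print Job 5: 35→43
Print Job 3: 43→46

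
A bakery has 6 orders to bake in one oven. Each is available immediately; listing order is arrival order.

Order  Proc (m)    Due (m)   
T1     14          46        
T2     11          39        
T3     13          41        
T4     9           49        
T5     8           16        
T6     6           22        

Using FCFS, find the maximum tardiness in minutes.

39

FIFO (arrival order): T1 T2 T3 T4 T5 T6.
T1: 0→14, due 46, tardiness 0
T2: 14→25, due 39, tardiness 0
T3: 25→38, due 41, tardiness 0
T4: 38→47, due 49, tardiness 0
T5: 47→55, due 16, tardiness 39
T6: 55→61, due 22, tardiness 39
Maximum = 39.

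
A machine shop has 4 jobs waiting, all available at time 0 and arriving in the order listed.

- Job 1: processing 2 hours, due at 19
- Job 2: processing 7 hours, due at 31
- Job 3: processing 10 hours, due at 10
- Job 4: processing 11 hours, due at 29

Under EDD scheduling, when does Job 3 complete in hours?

EDD (increasing due date): Job 3 Job 1 Job 4 Job 2.
Job 3: 0→10

10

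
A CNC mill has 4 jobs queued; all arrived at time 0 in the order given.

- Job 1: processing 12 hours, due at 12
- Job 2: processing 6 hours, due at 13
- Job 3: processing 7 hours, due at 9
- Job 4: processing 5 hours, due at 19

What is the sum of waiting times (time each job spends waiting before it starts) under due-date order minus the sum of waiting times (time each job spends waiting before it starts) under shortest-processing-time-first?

EDD (increasing due date): Job 3 Job 1 Job 2 Job 4.
Job 3: waits 0, runs 0→7
Job 1: waits 7, runs 7→19
Job 2: waits 19, runs 19→25
Job 4: waits 25, runs 25→30
Sum = 0+7+19+25 = 51.
SPT (increasing processing time): Job 4 Job 2 Job 3 Job 1.
Job 4: waits 0, runs 0→5
Job 2: waits 5, runs 5→11
Job 3: waits 11, runs 11→18
Job 1: waits 18, runs 18→30
Sum = 0+5+11+18 = 34.
Difference = 51 − 34 = 17.

17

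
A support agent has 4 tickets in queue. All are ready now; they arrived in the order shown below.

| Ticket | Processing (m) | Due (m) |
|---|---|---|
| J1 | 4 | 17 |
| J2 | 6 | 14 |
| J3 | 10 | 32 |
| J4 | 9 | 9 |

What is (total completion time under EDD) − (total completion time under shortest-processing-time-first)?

10

EDD (increasing due date): J4 J2 J1 J3.
J4: 0→9
J2: 9→15
J1: 15→19
J3: 19→29
Sum = 9+15+19+29 = 72.
SPT (increasing processing time): J1 J2 J4 J3.
J1: 0→4
J2: 4→10
J4: 10→19
J3: 19→29
Sum = 4+10+19+29 = 62.
Difference = 72 − 62 = 10.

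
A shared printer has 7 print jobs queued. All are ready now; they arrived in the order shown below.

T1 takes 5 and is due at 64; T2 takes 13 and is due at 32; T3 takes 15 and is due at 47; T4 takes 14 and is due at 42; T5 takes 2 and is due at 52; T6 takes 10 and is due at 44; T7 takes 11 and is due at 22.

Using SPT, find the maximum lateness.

SPT (increasing processing time): T5 T1 T6 T7 T2 T4 T3.
T5: 0→2, due 52, lateness -50
T1: 2→7, due 64, lateness -57
T6: 7→17, due 44, lateness -27
T7: 17→28, due 22, lateness 6
T2: 28→41, due 32, lateness 9
T4: 41→55, due 42, lateness 13
T3: 55→70, due 47, lateness 23
Maximum = 23.

23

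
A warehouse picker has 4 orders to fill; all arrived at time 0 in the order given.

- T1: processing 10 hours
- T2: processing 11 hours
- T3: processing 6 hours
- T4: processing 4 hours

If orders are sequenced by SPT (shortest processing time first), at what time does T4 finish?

4

SPT (increasing processing time): T4 T3 T1 T2.
T4: 0→4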